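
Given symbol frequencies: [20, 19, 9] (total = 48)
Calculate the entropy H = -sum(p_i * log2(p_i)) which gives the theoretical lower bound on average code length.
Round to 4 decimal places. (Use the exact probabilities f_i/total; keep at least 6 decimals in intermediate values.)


Per-symbol terms -p_i * log2(p_i) with p_i = f_i/48:
  p = 20/48 = 0.416667: log2(p) = -1.263034, -p*log2(p) = 0.526264
  p = 19/48 = 0.395833: log2(p) = -1.337035, -p*log2(p) = 0.529243
  p = 9/48 = 0.187500: log2(p) = -2.415037, -p*log2(p) = 0.452820
H = 0.526264 + 0.529243 + 0.452820 = 1.508327

H = 1.5083 bits/symbol


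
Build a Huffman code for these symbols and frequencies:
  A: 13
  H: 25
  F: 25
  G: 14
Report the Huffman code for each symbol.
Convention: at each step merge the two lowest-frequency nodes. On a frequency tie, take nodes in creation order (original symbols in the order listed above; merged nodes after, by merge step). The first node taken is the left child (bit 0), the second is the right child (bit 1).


Huffman tree construction:
Step 1: Merge A(13) + G(14) = 27
Step 2: Merge H(25) + F(25) = 50
Step 3: Merge (A+G)(27) + (H+F)(50) = 77
Read each symbol's code off the tree from the root (left child = 0, right child = 1).

Codes:
  A: 00 (length 2)
  H: 10 (length 2)
  F: 11 (length 2)
  G: 01 (length 2)
Average code length: 154/77 = 2.0000 bits/symbol


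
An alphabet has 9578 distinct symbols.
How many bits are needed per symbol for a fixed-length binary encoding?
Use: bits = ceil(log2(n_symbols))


log2(9578) = 13.2255
Bracket: 2^13 = 8192 < 9578 <= 2^14 = 16384
So ceil(log2(9578)) = 14

bits = ceil(log2(9578)) = ceil(13.2255) = 14 bits


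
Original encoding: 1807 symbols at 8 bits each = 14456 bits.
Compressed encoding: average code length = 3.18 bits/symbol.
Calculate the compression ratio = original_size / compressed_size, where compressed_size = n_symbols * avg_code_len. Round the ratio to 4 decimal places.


original_size = n_symbols * orig_bits = 1807 * 8 = 14456 bits
compressed_size = n_symbols * avg_code_len = 1807 * 3.18 = 5746.26 bits
ratio = original_size / compressed_size = 14456 / 5746.26 = 2.5157

Compression ratio = 2.5157


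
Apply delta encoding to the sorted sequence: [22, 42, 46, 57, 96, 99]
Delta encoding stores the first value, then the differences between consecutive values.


First value: 22
Deltas:
  42 - 22 = 20
  46 - 42 = 4
  57 - 46 = 11
  96 - 57 = 39
  99 - 96 = 3


Delta encoded: [22, 20, 4, 11, 39, 3]


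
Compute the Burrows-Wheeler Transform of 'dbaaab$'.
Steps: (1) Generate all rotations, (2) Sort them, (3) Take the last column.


Rotations (sorted):
  0: $dbaaab -> last char: b
  1: aaab$db -> last char: b
  2: aab$dba -> last char: a
  3: ab$dbaa -> last char: a
  4: b$dbaaa -> last char: a
  5: baaab$d -> last char: d
  6: dbaaab$ -> last char: $


BWT = bbaaad$


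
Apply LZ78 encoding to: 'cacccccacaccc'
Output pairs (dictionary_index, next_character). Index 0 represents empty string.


LZ78 encoding steps:
Dictionary: {0: ''}
Step 1: w='' (idx 0), next='c' -> output (0, 'c'), add 'c' as idx 1
Step 2: w='' (idx 0), next='a' -> output (0, 'a'), add 'a' as idx 2
Step 3: w='c' (idx 1), next='c' -> output (1, 'c'), add 'cc' as idx 3
Step 4: w='cc' (idx 3), next='c' -> output (3, 'c'), add 'ccc' as idx 4
Step 5: w='a' (idx 2), next='c' -> output (2, 'c'), add 'ac' as idx 5
Step 6: w='ac' (idx 5), next='c' -> output (5, 'c'), add 'acc' as idx 6
Step 7: w='c' (idx 1), end of input -> output (1, '')


Encoded: [(0, 'c'), (0, 'a'), (1, 'c'), (3, 'c'), (2, 'c'), (5, 'c'), (1, '')]


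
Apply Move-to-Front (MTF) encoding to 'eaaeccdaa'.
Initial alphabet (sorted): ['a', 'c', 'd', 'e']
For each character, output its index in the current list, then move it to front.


MTF encoding:
'e': index 3 in ['a', 'c', 'd', 'e'] -> ['e', 'a', 'c', 'd']
'a': index 1 in ['e', 'a', 'c', 'd'] -> ['a', 'e', 'c', 'd']
'a': index 0 in ['a', 'e', 'c', 'd'] -> ['a', 'e', 'c', 'd']
'e': index 1 in ['a', 'e', 'c', 'd'] -> ['e', 'a', 'c', 'd']
'c': index 2 in ['e', 'a', 'c', 'd'] -> ['c', 'e', 'a', 'd']
'c': index 0 in ['c', 'e', 'a', 'd'] -> ['c', 'e', 'a', 'd']
'd': index 3 in ['c', 'e', 'a', 'd'] -> ['d', 'c', 'e', 'a']
'a': index 3 in ['d', 'c', 'e', 'a'] -> ['a', 'd', 'c', 'e']
'a': index 0 in ['a', 'd', 'c', 'e'] -> ['a', 'd', 'c', 'e']


Output: [3, 1, 0, 1, 2, 0, 3, 3, 0]


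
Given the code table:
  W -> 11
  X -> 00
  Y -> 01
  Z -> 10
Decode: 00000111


Decoding:
00 -> X
00 -> X
01 -> Y
11 -> W


Result: XXYW


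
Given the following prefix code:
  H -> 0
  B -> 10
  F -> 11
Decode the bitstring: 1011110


Decoding step by step:
Bits 10 -> B
Bits 11 -> F
Bits 11 -> F
Bits 0 -> H


Decoded message: BFFH


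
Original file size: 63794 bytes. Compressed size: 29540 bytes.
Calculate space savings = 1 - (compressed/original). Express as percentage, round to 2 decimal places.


ratio = compressed/original = 29540/63794 = 0.463053
savings = 1 - ratio = 1 - 0.463053 = 0.536947
as a percentage: 0.536947 * 100 = 53.69%

Space savings = 1 - 29540/63794 = 53.69%


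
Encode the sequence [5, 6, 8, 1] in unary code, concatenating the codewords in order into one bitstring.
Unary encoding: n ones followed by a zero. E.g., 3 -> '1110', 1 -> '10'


Encode each number as n ones followed by a terminating 0:
  5 -> 111110 (6 bits)
  6 -> 1111110 (7 bits)
  8 -> 111111110 (9 bits)
  1 -> 10 (2 bits)
Total length = 6 + 7 + 9 + 2 = 24 bits.

Unary([5, 6, 8, 1]) = 111110111111011111111010 (24 bits)


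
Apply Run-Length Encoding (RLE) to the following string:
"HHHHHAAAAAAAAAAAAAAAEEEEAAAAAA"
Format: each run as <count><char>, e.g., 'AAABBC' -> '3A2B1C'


Scanning runs left to right:
  i=0: run of 'H' x 5 -> '5H'
  i=5: run of 'A' x 15 -> '15A'
  i=20: run of 'E' x 4 -> '4E'
  i=24: run of 'A' x 6 -> '6A'

RLE = 5H15A4E6A


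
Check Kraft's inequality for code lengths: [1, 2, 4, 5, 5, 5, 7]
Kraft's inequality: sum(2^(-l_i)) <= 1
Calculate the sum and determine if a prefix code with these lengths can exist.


Sum = 2^(-1) + 2^(-2) + 2^(-4) + 2^(-5) + 2^(-5) + 2^(-5) + 2^(-7)
    = 0.5 + 0.25 + 0.0625 + 0.03125 + 0.03125 + 0.03125 + 0.0078125
    = 117/128 = 0.9140625
Since 0.9140625 <= 1, Kraft's inequality IS satisfied.
A prefix code with these lengths CAN exist.

Kraft sum = 0.9140625. Satisfied.


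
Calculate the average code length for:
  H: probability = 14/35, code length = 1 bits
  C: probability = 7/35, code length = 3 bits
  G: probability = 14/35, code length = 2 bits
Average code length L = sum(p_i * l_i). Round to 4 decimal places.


Weighted contributions p_i * l_i:
  H: (14/35) * 1 = 14/35
  C: (7/35) * 3 = 21/35
  G: (14/35) * 2 = 28/35
Sum = (14 + 21 + 28)/35 = 63/35

L = 63/35 = 1.8000 bits/symbol


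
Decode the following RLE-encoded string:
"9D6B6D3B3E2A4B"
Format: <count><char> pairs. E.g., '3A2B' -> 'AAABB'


Expanding each <count><char> pair:
  9D -> 'DDDDDDDDD'
  6B -> 'BBBBBB'
  6D -> 'DDDDDD'
  3B -> 'BBB'
  3E -> 'EEE'
  2A -> 'AA'
  4B -> 'BBBB'

Decoded = DDDDDDDDDBBBBBBDDDDDDBBBEEEAABBBB


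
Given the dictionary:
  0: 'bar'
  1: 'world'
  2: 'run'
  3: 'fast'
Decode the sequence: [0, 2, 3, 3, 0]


Look up each index in the dictionary:
  0 -> 'bar'
  2 -> 'run'
  3 -> 'fast'
  3 -> 'fast'
  0 -> 'bar'

Decoded: "bar run fast fast bar"


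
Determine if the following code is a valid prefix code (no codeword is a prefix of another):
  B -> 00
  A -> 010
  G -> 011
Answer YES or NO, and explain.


Checking each pair (does one codeword prefix another?):
  B='00' vs A='010': no prefix
  B='00' vs G='011': no prefix
  A='010' vs B='00': no prefix
  A='010' vs G='011': no prefix
  G='011' vs B='00': no prefix
  G='011' vs A='010': no prefix
No violation found over all pairs.

YES -- this is a valid prefix code. No codeword is a prefix of any other codeword.


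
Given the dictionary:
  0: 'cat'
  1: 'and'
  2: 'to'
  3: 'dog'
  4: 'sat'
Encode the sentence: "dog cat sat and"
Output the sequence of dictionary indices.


Look up each word in the dictionary:
  'dog' -> 3
  'cat' -> 0
  'sat' -> 4
  'and' -> 1

Encoded: [3, 0, 4, 1]


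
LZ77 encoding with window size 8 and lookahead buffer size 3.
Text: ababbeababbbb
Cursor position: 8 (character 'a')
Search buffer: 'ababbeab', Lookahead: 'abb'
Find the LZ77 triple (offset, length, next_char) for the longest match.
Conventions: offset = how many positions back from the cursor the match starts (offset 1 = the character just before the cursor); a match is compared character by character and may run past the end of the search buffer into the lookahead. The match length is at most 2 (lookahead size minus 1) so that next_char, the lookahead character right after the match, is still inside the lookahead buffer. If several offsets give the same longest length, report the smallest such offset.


Try each offset into the search buffer:
  offset=1 (pos 7, char 'b'): match length 0
  offset=2 (pos 6, char 'a'): match length 2
  offset=3 (pos 5, char 'e'): match length 0
  offset=4 (pos 4, char 'b'): match length 0
  offset=5 (pos 3, char 'b'): match length 0
  offset=6 (pos 2, char 'a'): match length 2
  offset=7 (pos 1, char 'b'): match length 0
  offset=8 (pos 0, char 'a'): match length 2
Longest match has length 2, found at offsets 2, 6, 8; take the smallest, offset 2.
next_char = character at position 8 + 2 = 10 -> 'b'

Best match: offset=2, length=2 (matching 'ab' starting at position 6)
LZ77 triple: (2, 2, 'b')


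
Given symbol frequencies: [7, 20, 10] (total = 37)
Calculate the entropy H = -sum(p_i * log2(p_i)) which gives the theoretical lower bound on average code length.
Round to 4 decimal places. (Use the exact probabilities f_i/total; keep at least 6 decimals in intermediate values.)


Per-symbol terms -p_i * log2(p_i) with p_i = f_i/37:
  p = 7/37 = 0.189189: log2(p) = -2.402098, -p*log2(p) = 0.454451
  p = 20/37 = 0.540541: log2(p) = -0.887525, -p*log2(p) = 0.479743
  p = 10/37 = 0.270270: log2(p) = -1.887525, -p*log2(p) = 0.510142
H = 0.454451 + 0.479743 + 0.510142 = 1.444336

H = 1.4443 bits/symbol


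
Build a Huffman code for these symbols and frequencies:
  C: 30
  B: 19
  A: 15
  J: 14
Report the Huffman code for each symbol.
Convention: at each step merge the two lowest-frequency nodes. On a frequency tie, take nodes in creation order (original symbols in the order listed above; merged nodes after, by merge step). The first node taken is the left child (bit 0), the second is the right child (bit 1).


Huffman tree construction:
Step 1: Merge J(14) + A(15) = 29
Step 2: Merge B(19) + (J+A)(29) = 48
Step 3: Merge C(30) + (B+(J+A))(48) = 78
Read each symbol's code off the tree from the root (left child = 0, right child = 1).

Codes:
  C: 0 (length 1)
  B: 10 (length 2)
  A: 111 (length 3)
  J: 110 (length 3)
Average code length: 155/78 = 1.9872 bits/symbol


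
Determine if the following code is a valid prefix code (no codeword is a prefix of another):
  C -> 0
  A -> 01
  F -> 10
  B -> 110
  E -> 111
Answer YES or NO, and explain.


Checking each pair (does one codeword prefix another?):
  C='0' vs A='01': prefix -- VIOLATION

NO -- this is NOT a valid prefix code. C (0) is a prefix of A (01).


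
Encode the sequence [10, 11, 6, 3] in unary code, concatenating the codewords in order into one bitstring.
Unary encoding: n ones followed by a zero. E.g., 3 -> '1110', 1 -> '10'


Encode each number as n ones followed by a terminating 0:
  10 -> 11111111110 (11 bits)
  11 -> 111111111110 (12 bits)
  6 -> 1111110 (7 bits)
  3 -> 1110 (4 bits)
Total length = 11 + 12 + 7 + 4 = 34 bits.

Unary([10, 11, 6, 3]) = 1111111111011111111111011111101110 (34 bits)


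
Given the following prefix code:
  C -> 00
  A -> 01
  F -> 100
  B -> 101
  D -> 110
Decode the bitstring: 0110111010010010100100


Decoding step by step:
Bits 01 -> A
Bits 101 -> B
Bits 110 -> D
Bits 100 -> F
Bits 100 -> F
Bits 101 -> B
Bits 00 -> C
Bits 100 -> F


Decoded message: ABDFFBCF


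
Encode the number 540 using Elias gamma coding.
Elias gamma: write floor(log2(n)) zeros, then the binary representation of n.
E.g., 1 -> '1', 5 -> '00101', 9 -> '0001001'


num_bits = floor(log2(540)) + 1 = 10
leading_zeros = num_bits - 1 = 9
binary(540) = 1000011100

Elias gamma(540) = '000000000' + '1000011100' = 0000000001000011100 (19 bits)


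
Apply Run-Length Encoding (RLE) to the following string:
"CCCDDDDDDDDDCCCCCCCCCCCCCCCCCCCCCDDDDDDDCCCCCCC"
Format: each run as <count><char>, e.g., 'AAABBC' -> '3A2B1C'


Scanning runs left to right:
  i=0: run of 'C' x 3 -> '3C'
  i=3: run of 'D' x 9 -> '9D'
  i=12: run of 'C' x 21 -> '21C'
  i=33: run of 'D' x 7 -> '7D'
  i=40: run of 'C' x 7 -> '7C'

RLE = 3C9D21C7D7C


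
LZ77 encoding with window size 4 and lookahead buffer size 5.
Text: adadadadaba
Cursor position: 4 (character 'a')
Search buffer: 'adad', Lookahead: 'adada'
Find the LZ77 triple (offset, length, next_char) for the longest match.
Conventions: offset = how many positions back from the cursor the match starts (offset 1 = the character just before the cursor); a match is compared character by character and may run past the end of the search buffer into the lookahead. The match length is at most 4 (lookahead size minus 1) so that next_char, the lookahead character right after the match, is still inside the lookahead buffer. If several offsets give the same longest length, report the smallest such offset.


Try each offset into the search buffer:
  offset=1 (pos 3, char 'd'): match length 0
  offset=2 (pos 2, char 'a'): match length 4
  offset=3 (pos 1, char 'd'): match length 0
  offset=4 (pos 0, char 'a'): match length 4
Longest match has length 4, found at offsets 2, 4; take the smallest, offset 2.
next_char = character at position 4 + 4 = 8 -> 'a'

Best match: offset=2, length=4 (matching 'adad' starting at position 2)
LZ77 triple: (2, 4, 'a')


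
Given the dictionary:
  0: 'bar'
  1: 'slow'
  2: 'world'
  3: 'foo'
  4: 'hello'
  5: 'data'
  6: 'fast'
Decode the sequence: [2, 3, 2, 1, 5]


Look up each index in the dictionary:
  2 -> 'world'
  3 -> 'foo'
  2 -> 'world'
  1 -> 'slow'
  5 -> 'data'

Decoded: "world foo world slow data"


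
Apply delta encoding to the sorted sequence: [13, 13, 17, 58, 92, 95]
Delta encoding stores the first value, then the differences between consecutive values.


First value: 13
Deltas:
  13 - 13 = 0
  17 - 13 = 4
  58 - 17 = 41
  92 - 58 = 34
  95 - 92 = 3


Delta encoded: [13, 0, 4, 41, 34, 3]


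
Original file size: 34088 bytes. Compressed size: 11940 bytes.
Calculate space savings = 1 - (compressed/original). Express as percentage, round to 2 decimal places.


ratio = compressed/original = 11940/34088 = 0.35027
savings = 1 - ratio = 1 - 0.35027 = 0.64973
as a percentage: 0.64973 * 100 = 64.97%

Space savings = 1 - 11940/34088 = 64.97%


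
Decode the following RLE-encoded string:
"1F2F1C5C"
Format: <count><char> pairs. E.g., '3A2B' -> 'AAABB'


Expanding each <count><char> pair:
  1F -> 'F'
  2F -> 'FF'
  1C -> 'C'
  5C -> 'CCCCC'

Decoded = FFFCCCCCC


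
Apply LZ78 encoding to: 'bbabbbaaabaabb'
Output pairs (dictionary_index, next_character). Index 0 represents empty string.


LZ78 encoding steps:
Dictionary: {0: ''}
Step 1: w='' (idx 0), next='b' -> output (0, 'b'), add 'b' as idx 1
Step 2: w='b' (idx 1), next='a' -> output (1, 'a'), add 'ba' as idx 2
Step 3: w='b' (idx 1), next='b' -> output (1, 'b'), add 'bb' as idx 3
Step 4: w='ba' (idx 2), next='a' -> output (2, 'a'), add 'baa' as idx 4
Step 5: w='' (idx 0), next='a' -> output (0, 'a'), add 'a' as idx 5
Step 6: w='baa' (idx 4), next='b' -> output (4, 'b'), add 'baab' as idx 6
Step 7: w='b' (idx 1), end of input -> output (1, '')


Encoded: [(0, 'b'), (1, 'a'), (1, 'b'), (2, 'a'), (0, 'a'), (4, 'b'), (1, '')]


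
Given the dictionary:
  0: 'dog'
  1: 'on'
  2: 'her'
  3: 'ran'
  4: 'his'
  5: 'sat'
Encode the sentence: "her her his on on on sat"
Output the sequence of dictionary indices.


Look up each word in the dictionary:
  'her' -> 2
  'her' -> 2
  'his' -> 4
  'on' -> 1
  'on' -> 1
  'on' -> 1
  'sat' -> 5

Encoded: [2, 2, 4, 1, 1, 1, 5]


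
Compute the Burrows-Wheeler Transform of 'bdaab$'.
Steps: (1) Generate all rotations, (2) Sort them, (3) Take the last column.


Rotations (sorted):
  0: $bdaab -> last char: b
  1: aab$bd -> last char: d
  2: ab$bda -> last char: a
  3: b$bdaa -> last char: a
  4: bdaab$ -> last char: $
  5: daab$b -> last char: b


BWT = bdaa$b


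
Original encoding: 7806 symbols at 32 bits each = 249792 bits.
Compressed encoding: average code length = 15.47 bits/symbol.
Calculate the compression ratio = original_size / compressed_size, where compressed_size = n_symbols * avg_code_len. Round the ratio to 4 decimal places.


original_size = n_symbols * orig_bits = 7806 * 32 = 249792 bits
compressed_size = n_symbols * avg_code_len = 7806 * 15.47 = 120758.82 bits
ratio = original_size / compressed_size = 249792 / 120758.82 = 2.0685

Compression ratio = 2.0685


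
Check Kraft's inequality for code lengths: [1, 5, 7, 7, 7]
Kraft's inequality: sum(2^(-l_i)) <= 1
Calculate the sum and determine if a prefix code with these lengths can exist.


Sum = 2^(-1) + 2^(-5) + 2^(-7) + 2^(-7) + 2^(-7)
    = 0.5 + 0.03125 + 0.0078125 + 0.0078125 + 0.0078125
    = 71/128 = 0.5546875
Since 0.5546875 <= 1, Kraft's inequality IS satisfied.
A prefix code with these lengths CAN exist.

Kraft sum = 0.5546875. Satisfied.


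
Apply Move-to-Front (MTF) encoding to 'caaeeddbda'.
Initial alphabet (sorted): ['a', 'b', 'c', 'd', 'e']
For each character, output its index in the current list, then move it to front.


MTF encoding:
'c': index 2 in ['a', 'b', 'c', 'd', 'e'] -> ['c', 'a', 'b', 'd', 'e']
'a': index 1 in ['c', 'a', 'b', 'd', 'e'] -> ['a', 'c', 'b', 'd', 'e']
'a': index 0 in ['a', 'c', 'b', 'd', 'e'] -> ['a', 'c', 'b', 'd', 'e']
'e': index 4 in ['a', 'c', 'b', 'd', 'e'] -> ['e', 'a', 'c', 'b', 'd']
'e': index 0 in ['e', 'a', 'c', 'b', 'd'] -> ['e', 'a', 'c', 'b', 'd']
'd': index 4 in ['e', 'a', 'c', 'b', 'd'] -> ['d', 'e', 'a', 'c', 'b']
'd': index 0 in ['d', 'e', 'a', 'c', 'b'] -> ['d', 'e', 'a', 'c', 'b']
'b': index 4 in ['d', 'e', 'a', 'c', 'b'] -> ['b', 'd', 'e', 'a', 'c']
'd': index 1 in ['b', 'd', 'e', 'a', 'c'] -> ['d', 'b', 'e', 'a', 'c']
'a': index 3 in ['d', 'b', 'e', 'a', 'c'] -> ['a', 'd', 'b', 'e', 'c']


Output: [2, 1, 0, 4, 0, 4, 0, 4, 1, 3]


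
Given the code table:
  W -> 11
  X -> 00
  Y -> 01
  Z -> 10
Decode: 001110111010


Decoding:
00 -> X
11 -> W
10 -> Z
11 -> W
10 -> Z
10 -> Z


Result: XWZWZZ


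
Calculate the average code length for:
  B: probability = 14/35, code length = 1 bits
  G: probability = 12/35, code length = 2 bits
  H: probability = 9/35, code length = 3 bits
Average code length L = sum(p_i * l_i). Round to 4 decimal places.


Weighted contributions p_i * l_i:
  B: (14/35) * 1 = 14/35
  G: (12/35) * 2 = 24/35
  H: (9/35) * 3 = 27/35
Sum = (14 + 24 + 27)/35 = 65/35

L = 65/35 = 1.8571 bits/symbol


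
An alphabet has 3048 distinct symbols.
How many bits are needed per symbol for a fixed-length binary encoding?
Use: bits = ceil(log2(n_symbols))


log2(3048) = 11.5736
Bracket: 2^11 = 2048 < 3048 <= 2^12 = 4096
So ceil(log2(3048)) = 12

bits = ceil(log2(3048)) = ceil(11.5736) = 12 bits


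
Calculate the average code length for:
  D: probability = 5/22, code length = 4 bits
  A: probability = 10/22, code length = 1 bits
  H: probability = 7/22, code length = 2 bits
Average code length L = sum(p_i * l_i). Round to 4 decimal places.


Weighted contributions p_i * l_i:
  D: (5/22) * 4 = 20/22
  A: (10/22) * 1 = 10/22
  H: (7/22) * 2 = 14/22
Sum = (20 + 10 + 14)/22 = 44/22

L = 44/22 = 2.0000 bits/symbol


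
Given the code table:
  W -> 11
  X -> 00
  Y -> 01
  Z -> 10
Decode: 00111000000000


Decoding:
00 -> X
11 -> W
10 -> Z
00 -> X
00 -> X
00 -> X
00 -> X


Result: XWZXXXX


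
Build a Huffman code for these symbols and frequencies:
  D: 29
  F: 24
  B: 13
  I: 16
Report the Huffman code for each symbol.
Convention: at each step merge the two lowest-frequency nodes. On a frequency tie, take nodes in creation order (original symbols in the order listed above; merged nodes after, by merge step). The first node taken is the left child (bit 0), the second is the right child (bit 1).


Huffman tree construction:
Step 1: Merge B(13) + I(16) = 29
Step 2: Merge F(24) + D(29) = 53
Step 3: Merge (B+I)(29) + (F+D)(53) = 82
Read each symbol's code off the tree from the root (left child = 0, right child = 1).

Codes:
  D: 11 (length 2)
  F: 10 (length 2)
  B: 00 (length 2)
  I: 01 (length 2)
Average code length: 164/82 = 2.0000 bits/symbol


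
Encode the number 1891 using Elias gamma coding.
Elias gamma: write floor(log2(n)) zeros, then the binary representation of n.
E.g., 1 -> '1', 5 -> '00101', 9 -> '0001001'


num_bits = floor(log2(1891)) + 1 = 11
leading_zeros = num_bits - 1 = 10
binary(1891) = 11101100011

Elias gamma(1891) = '0000000000' + '11101100011' = 000000000011101100011 (21 bits)


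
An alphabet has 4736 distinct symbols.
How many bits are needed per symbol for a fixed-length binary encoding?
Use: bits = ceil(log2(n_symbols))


log2(4736) = 12.2095
Bracket: 2^12 = 4096 < 4736 <= 2^13 = 8192
So ceil(log2(4736)) = 13

bits = ceil(log2(4736)) = ceil(12.2095) = 13 bits


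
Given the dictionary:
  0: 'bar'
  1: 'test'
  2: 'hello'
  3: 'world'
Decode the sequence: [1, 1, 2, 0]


Look up each index in the dictionary:
  1 -> 'test'
  1 -> 'test'
  2 -> 'hello'
  0 -> 'bar'

Decoded: "test test hello bar"


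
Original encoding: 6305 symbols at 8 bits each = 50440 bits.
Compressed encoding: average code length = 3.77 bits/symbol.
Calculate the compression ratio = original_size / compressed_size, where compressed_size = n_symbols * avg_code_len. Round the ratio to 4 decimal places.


original_size = n_symbols * orig_bits = 6305 * 8 = 50440 bits
compressed_size = n_symbols * avg_code_len = 6305 * 3.77 = 23769.85 bits
ratio = original_size / compressed_size = 50440 / 23769.85 = 2.122

Compression ratio = 2.122


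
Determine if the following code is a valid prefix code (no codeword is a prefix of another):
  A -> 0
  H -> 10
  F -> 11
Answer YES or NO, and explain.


Checking each pair (does one codeword prefix another?):
  A='0' vs H='10': no prefix
  A='0' vs F='11': no prefix
  H='10' vs A='0': no prefix
  H='10' vs F='11': no prefix
  F='11' vs A='0': no prefix
  F='11' vs H='10': no prefix
No violation found over all pairs.

YES -- this is a valid prefix code. No codeword is a prefix of any other codeword.


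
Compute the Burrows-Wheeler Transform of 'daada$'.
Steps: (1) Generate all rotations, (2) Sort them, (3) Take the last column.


Rotations (sorted):
  0: $daada -> last char: a
  1: a$daad -> last char: d
  2: aada$d -> last char: d
  3: ada$da -> last char: a
  4: da$daa -> last char: a
  5: daada$ -> last char: $


BWT = addaa$


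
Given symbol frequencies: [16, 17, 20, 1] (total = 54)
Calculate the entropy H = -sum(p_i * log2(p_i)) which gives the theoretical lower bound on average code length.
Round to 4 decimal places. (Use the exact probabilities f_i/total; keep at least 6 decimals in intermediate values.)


Per-symbol terms -p_i * log2(p_i) with p_i = f_i/54:
  p = 16/54 = 0.296296: log2(p) = -1.754888, -p*log2(p) = 0.519967
  p = 17/54 = 0.314815: log2(p) = -1.667425, -p*log2(p) = 0.524930
  p = 20/54 = 0.370370: log2(p) = -1.432959, -p*log2(p) = 0.530726
  p = 1/54 = 0.018519: log2(p) = -5.754888, -p*log2(p) = 0.106572
H = 0.519967 + 0.524930 + 0.530726 + 0.106572 = 1.682195

H = 1.6822 bits/symbol


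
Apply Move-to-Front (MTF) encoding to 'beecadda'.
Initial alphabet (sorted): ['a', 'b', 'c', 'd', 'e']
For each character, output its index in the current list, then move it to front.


MTF encoding:
'b': index 1 in ['a', 'b', 'c', 'd', 'e'] -> ['b', 'a', 'c', 'd', 'e']
'e': index 4 in ['b', 'a', 'c', 'd', 'e'] -> ['e', 'b', 'a', 'c', 'd']
'e': index 0 in ['e', 'b', 'a', 'c', 'd'] -> ['e', 'b', 'a', 'c', 'd']
'c': index 3 in ['e', 'b', 'a', 'c', 'd'] -> ['c', 'e', 'b', 'a', 'd']
'a': index 3 in ['c', 'e', 'b', 'a', 'd'] -> ['a', 'c', 'e', 'b', 'd']
'd': index 4 in ['a', 'c', 'e', 'b', 'd'] -> ['d', 'a', 'c', 'e', 'b']
'd': index 0 in ['d', 'a', 'c', 'e', 'b'] -> ['d', 'a', 'c', 'e', 'b']
'a': index 1 in ['d', 'a', 'c', 'e', 'b'] -> ['a', 'd', 'c', 'e', 'b']


Output: [1, 4, 0, 3, 3, 4, 0, 1]


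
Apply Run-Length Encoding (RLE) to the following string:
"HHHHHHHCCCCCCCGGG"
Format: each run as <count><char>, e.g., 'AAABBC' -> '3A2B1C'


Scanning runs left to right:
  i=0: run of 'H' x 7 -> '7H'
  i=7: run of 'C' x 7 -> '7C'
  i=14: run of 'G' x 3 -> '3G'

RLE = 7H7C3G


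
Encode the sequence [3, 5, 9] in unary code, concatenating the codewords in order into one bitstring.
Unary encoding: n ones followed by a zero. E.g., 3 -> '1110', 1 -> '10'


Encode each number as n ones followed by a terminating 0:
  3 -> 1110 (4 bits)
  5 -> 111110 (6 bits)
  9 -> 1111111110 (10 bits)
Total length = 4 + 6 + 10 = 20 bits.

Unary([3, 5, 9]) = 11101111101111111110 (20 bits)


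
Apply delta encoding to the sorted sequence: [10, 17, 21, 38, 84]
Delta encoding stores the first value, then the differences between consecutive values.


First value: 10
Deltas:
  17 - 10 = 7
  21 - 17 = 4
  38 - 21 = 17
  84 - 38 = 46


Delta encoded: [10, 7, 4, 17, 46]


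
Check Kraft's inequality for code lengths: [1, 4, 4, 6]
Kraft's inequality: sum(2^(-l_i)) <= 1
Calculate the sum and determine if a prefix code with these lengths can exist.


Sum = 2^(-1) + 2^(-4) + 2^(-4) + 2^(-6)
    = 0.5 + 0.0625 + 0.0625 + 0.015625
    = 41/64 = 0.640625
Since 0.640625 <= 1, Kraft's inequality IS satisfied.
A prefix code with these lengths CAN exist.

Kraft sum = 0.640625. Satisfied.


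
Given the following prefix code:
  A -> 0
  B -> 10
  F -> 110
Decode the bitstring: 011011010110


Decoding step by step:
Bits 0 -> A
Bits 110 -> F
Bits 110 -> F
Bits 10 -> B
Bits 110 -> F


Decoded message: AFFBF


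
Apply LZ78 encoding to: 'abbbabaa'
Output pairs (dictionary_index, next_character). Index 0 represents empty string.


LZ78 encoding steps:
Dictionary: {0: ''}
Step 1: w='' (idx 0), next='a' -> output (0, 'a'), add 'a' as idx 1
Step 2: w='' (idx 0), next='b' -> output (0, 'b'), add 'b' as idx 2
Step 3: w='b' (idx 2), next='b' -> output (2, 'b'), add 'bb' as idx 3
Step 4: w='a' (idx 1), next='b' -> output (1, 'b'), add 'ab' as idx 4
Step 5: w='a' (idx 1), next='a' -> output (1, 'a'), add 'aa' as idx 5


Encoded: [(0, 'a'), (0, 'b'), (2, 'b'), (1, 'b'), (1, 'a')]


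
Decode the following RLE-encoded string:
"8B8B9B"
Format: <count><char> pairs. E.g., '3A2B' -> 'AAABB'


Expanding each <count><char> pair:
  8B -> 'BBBBBBBB'
  8B -> 'BBBBBBBB'
  9B -> 'BBBBBBBBB'

Decoded = BBBBBBBBBBBBBBBBBBBBBBBBB


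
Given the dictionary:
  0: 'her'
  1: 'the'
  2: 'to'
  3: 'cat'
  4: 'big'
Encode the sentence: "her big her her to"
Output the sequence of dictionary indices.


Look up each word in the dictionary:
  'her' -> 0
  'big' -> 4
  'her' -> 0
  'her' -> 0
  'to' -> 2

Encoded: [0, 4, 0, 0, 2]


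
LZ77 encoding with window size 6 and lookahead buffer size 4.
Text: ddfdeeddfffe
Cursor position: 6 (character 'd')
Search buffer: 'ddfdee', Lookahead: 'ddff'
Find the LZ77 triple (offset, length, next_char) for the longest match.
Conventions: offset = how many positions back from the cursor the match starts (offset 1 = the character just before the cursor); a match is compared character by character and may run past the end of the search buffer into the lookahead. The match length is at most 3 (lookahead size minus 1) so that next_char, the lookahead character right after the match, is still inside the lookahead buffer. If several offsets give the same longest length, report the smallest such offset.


Try each offset into the search buffer:
  offset=1 (pos 5, char 'e'): match length 0
  offset=2 (pos 4, char 'e'): match length 0
  offset=3 (pos 3, char 'd'): match length 1
  offset=4 (pos 2, char 'f'): match length 0
  offset=5 (pos 1, char 'd'): match length 1
  offset=6 (pos 0, char 'd'): match length 3
Longest match has length 3 at offset 6.
next_char = character at position 6 + 3 = 9 -> 'f'

Best match: offset=6, length=3 (matching 'ddf' starting at position 0)
LZ77 triple: (6, 3, 'f')


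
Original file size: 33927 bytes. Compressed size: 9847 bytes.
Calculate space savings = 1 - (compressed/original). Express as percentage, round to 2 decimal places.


ratio = compressed/original = 9847/33927 = 0.290241
savings = 1 - ratio = 1 - 0.290241 = 0.709759
as a percentage: 0.709759 * 100 = 70.98%

Space savings = 1 - 9847/33927 = 70.98%


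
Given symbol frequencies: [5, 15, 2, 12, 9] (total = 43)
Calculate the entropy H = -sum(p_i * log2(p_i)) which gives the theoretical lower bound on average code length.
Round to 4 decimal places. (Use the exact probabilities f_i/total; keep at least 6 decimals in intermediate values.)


Per-symbol terms -p_i * log2(p_i) with p_i = f_i/43:
  p = 5/43 = 0.116279: log2(p) = -3.104337, -p*log2(p) = 0.360969
  p = 15/43 = 0.348837: log2(p) = -1.519374, -p*log2(p) = 0.530014
  p = 2/43 = 0.046512: log2(p) = -4.426265, -p*log2(p) = 0.205873
  p = 12/43 = 0.279070: log2(p) = -1.841302, -p*log2(p) = 0.513852
  p = 9/43 = 0.209302: log2(p) = -2.256340, -p*log2(p) = 0.472257
H = 0.360969 + 0.530014 + 0.205873 + 0.513852 + 0.472257 = 2.082965

H = 2.083 bits/symbol


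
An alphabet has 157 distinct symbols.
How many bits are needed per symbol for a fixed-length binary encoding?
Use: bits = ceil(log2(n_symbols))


log2(157) = 7.2946
Bracket: 2^7 = 128 < 157 <= 2^8 = 256
So ceil(log2(157)) = 8

bits = ceil(log2(157)) = ceil(7.2946) = 8 bits


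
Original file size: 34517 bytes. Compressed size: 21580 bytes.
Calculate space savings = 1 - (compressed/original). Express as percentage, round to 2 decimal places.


ratio = compressed/original = 21580/34517 = 0.625199
savings = 1 - ratio = 1 - 0.625199 = 0.374801
as a percentage: 0.374801 * 100 = 37.48%

Space savings = 1 - 21580/34517 = 37.48%


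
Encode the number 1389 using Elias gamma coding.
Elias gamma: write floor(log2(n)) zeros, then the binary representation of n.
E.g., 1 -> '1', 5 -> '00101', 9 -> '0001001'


num_bits = floor(log2(1389)) + 1 = 11
leading_zeros = num_bits - 1 = 10
binary(1389) = 10101101101

Elias gamma(1389) = '0000000000' + '10101101101' = 000000000010101101101 (21 bits)


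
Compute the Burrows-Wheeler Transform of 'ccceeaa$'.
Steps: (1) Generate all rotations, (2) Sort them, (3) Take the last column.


Rotations (sorted):
  0: $ccceeaa -> last char: a
  1: a$ccceea -> last char: a
  2: aa$cccee -> last char: e
  3: ccceeaa$ -> last char: $
  4: cceeaa$c -> last char: c
  5: ceeaa$cc -> last char: c
  6: eaa$ccce -> last char: e
  7: eeaa$ccc -> last char: c


BWT = aae$ccec


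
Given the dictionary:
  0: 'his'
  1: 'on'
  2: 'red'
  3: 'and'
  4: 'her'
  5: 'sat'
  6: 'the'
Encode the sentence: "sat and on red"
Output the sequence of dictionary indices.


Look up each word in the dictionary:
  'sat' -> 5
  'and' -> 3
  'on' -> 1
  'red' -> 2

Encoded: [5, 3, 1, 2]


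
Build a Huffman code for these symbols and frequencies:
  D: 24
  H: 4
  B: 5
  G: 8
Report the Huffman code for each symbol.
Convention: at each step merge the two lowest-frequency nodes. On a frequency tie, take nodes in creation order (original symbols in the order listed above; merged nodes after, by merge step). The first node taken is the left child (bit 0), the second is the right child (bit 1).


Huffman tree construction:
Step 1: Merge H(4) + B(5) = 9
Step 2: Merge G(8) + (H+B)(9) = 17
Step 3: Merge (G+(H+B))(17) + D(24) = 41
Read each symbol's code off the tree from the root (left child = 0, right child = 1).

Codes:
  D: 1 (length 1)
  H: 010 (length 3)
  B: 011 (length 3)
  G: 00 (length 2)
Average code length: 67/41 = 1.6341 bits/symbol


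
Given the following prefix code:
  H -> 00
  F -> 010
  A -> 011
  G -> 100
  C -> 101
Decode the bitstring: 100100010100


Decoding step by step:
Bits 100 -> G
Bits 100 -> G
Bits 010 -> F
Bits 100 -> G


Decoded message: GGFG


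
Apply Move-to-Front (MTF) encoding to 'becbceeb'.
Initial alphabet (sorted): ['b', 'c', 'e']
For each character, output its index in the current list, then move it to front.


MTF encoding:
'b': index 0 in ['b', 'c', 'e'] -> ['b', 'c', 'e']
'e': index 2 in ['b', 'c', 'e'] -> ['e', 'b', 'c']
'c': index 2 in ['e', 'b', 'c'] -> ['c', 'e', 'b']
'b': index 2 in ['c', 'e', 'b'] -> ['b', 'c', 'e']
'c': index 1 in ['b', 'c', 'e'] -> ['c', 'b', 'e']
'e': index 2 in ['c', 'b', 'e'] -> ['e', 'c', 'b']
'e': index 0 in ['e', 'c', 'b'] -> ['e', 'c', 'b']
'b': index 2 in ['e', 'c', 'b'] -> ['b', 'e', 'c']


Output: [0, 2, 2, 2, 1, 2, 0, 2]


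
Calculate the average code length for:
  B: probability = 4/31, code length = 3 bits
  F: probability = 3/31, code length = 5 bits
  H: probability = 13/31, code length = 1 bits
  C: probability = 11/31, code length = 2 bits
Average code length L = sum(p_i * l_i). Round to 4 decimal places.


Weighted contributions p_i * l_i:
  B: (4/31) * 3 = 12/31
  F: (3/31) * 5 = 15/31
  H: (13/31) * 1 = 13/31
  C: (11/31) * 2 = 22/31
Sum = (12 + 15 + 13 + 22)/31 = 62/31

L = 62/31 = 2.0000 bits/symbol


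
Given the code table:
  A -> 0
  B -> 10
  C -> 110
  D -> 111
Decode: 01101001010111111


Decoding:
0 -> A
110 -> C
10 -> B
0 -> A
10 -> B
10 -> B
111 -> D
111 -> D


Result: ACBABBDD


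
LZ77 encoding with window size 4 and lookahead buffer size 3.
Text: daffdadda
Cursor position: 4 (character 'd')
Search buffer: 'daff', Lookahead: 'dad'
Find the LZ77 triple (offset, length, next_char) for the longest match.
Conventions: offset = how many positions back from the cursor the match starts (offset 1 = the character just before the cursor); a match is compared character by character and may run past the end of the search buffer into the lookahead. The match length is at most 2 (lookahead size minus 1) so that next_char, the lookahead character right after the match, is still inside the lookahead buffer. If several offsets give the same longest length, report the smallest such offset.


Try each offset into the search buffer:
  offset=1 (pos 3, char 'f'): match length 0
  offset=2 (pos 2, char 'f'): match length 0
  offset=3 (pos 1, char 'a'): match length 0
  offset=4 (pos 0, char 'd'): match length 2
Longest match has length 2 at offset 4.
next_char = character at position 4 + 2 = 6 -> 'd'

Best match: offset=4, length=2 (matching 'da' starting at position 0)
LZ77 triple: (4, 2, 'd')


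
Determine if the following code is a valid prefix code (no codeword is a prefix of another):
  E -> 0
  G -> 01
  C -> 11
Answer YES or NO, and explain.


Checking each pair (does one codeword prefix another?):
  E='0' vs G='01': prefix -- VIOLATION

NO -- this is NOT a valid prefix code. E (0) is a prefix of G (01).


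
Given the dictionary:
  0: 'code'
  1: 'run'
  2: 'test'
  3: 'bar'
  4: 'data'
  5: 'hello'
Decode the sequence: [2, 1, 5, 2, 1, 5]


Look up each index in the dictionary:
  2 -> 'test'
  1 -> 'run'
  5 -> 'hello'
  2 -> 'test'
  1 -> 'run'
  5 -> 'hello'

Decoded: "test run hello test run hello"


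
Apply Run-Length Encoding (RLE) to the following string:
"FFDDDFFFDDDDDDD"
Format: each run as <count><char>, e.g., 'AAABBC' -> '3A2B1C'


Scanning runs left to right:
  i=0: run of 'F' x 2 -> '2F'
  i=2: run of 'D' x 3 -> '3D'
  i=5: run of 'F' x 3 -> '3F'
  i=8: run of 'D' x 7 -> '7D'

RLE = 2F3D3F7D


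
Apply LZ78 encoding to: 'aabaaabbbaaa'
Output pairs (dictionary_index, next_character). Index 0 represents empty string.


LZ78 encoding steps:
Dictionary: {0: ''}
Step 1: w='' (idx 0), next='a' -> output (0, 'a'), add 'a' as idx 1
Step 2: w='a' (idx 1), next='b' -> output (1, 'b'), add 'ab' as idx 2
Step 3: w='a' (idx 1), next='a' -> output (1, 'a'), add 'aa' as idx 3
Step 4: w='ab' (idx 2), next='b' -> output (2, 'b'), add 'abb' as idx 4
Step 5: w='' (idx 0), next='b' -> output (0, 'b'), add 'b' as idx 5
Step 6: w='aa' (idx 3), next='a' -> output (3, 'a'), add 'aaa' as idx 6


Encoded: [(0, 'a'), (1, 'b'), (1, 'a'), (2, 'b'), (0, 'b'), (3, 'a')]


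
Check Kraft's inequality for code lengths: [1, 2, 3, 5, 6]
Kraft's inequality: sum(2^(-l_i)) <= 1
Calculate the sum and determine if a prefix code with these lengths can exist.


Sum = 2^(-1) + 2^(-2) + 2^(-3) + 2^(-5) + 2^(-6)
    = 0.5 + 0.25 + 0.125 + 0.03125 + 0.015625
    = 59/64 = 0.921875
Since 0.921875 <= 1, Kraft's inequality IS satisfied.
A prefix code with these lengths CAN exist.

Kraft sum = 0.921875. Satisfied.


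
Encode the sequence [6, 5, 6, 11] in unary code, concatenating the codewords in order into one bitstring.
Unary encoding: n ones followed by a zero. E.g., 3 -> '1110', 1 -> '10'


Encode each number as n ones followed by a terminating 0:
  6 -> 1111110 (7 bits)
  5 -> 111110 (6 bits)
  6 -> 1111110 (7 bits)
  11 -> 111111111110 (12 bits)
Total length = 7 + 6 + 7 + 12 = 32 bits.

Unary([6, 5, 6, 11]) = 11111101111101111110111111111110 (32 bits)


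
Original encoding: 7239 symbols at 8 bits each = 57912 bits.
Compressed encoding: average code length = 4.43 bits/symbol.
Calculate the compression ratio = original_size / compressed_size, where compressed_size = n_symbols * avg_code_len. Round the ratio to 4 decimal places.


original_size = n_symbols * orig_bits = 7239 * 8 = 57912 bits
compressed_size = n_symbols * avg_code_len = 7239 * 4.43 = 32068.77 bits
ratio = original_size / compressed_size = 57912 / 32068.77 = 1.8059

Compression ratio = 1.8059


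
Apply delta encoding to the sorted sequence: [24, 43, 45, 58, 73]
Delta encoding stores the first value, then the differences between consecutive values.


First value: 24
Deltas:
  43 - 24 = 19
  45 - 43 = 2
  58 - 45 = 13
  73 - 58 = 15


Delta encoded: [24, 19, 2, 13, 15]


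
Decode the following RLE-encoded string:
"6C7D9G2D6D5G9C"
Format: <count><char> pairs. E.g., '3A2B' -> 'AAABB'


Expanding each <count><char> pair:
  6C -> 'CCCCCC'
  7D -> 'DDDDDDD'
  9G -> 'GGGGGGGGG'
  2D -> 'DD'
  6D -> 'DDDDDD'
  5G -> 'GGGGG'
  9C -> 'CCCCCCCCC'

Decoded = CCCCCCDDDDDDDGGGGGGGGGDDDDDDDDGGGGGCCCCCCCCC


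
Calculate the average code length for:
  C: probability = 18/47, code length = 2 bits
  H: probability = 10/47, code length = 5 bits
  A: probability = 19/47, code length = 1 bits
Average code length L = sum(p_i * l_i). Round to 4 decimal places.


Weighted contributions p_i * l_i:
  C: (18/47) * 2 = 36/47
  H: (10/47) * 5 = 50/47
  A: (19/47) * 1 = 19/47
Sum = (36 + 50 + 19)/47 = 105/47

L = 105/47 = 2.2340 bits/symbol


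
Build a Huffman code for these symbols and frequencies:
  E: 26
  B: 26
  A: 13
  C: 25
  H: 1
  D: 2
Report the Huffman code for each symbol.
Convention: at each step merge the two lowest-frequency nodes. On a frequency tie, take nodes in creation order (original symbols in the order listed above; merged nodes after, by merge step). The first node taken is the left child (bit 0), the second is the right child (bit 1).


Huffman tree construction:
Step 1: Merge H(1) + D(2) = 3
Step 2: Merge (H+D)(3) + A(13) = 16
Step 3: Merge ((H+D)+A)(16) + C(25) = 41
Step 4: Merge E(26) + B(26) = 52
Step 5: Merge (((H+D)+A)+C)(41) + (E+B)(52) = 93
Read each symbol's code off the tree from the root (left child = 0, right child = 1).

Codes:
  E: 10 (length 2)
  B: 11 (length 2)
  A: 001 (length 3)
  C: 01 (length 2)
  H: 0000 (length 4)
  D: 0001 (length 4)
Average code length: 205/93 = 2.2043 bits/symbol


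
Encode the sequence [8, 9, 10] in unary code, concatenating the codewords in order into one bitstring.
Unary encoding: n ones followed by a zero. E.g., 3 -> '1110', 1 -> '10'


Encode each number as n ones followed by a terminating 0:
  8 -> 111111110 (9 bits)
  9 -> 1111111110 (10 bits)
  10 -> 11111111110 (11 bits)
Total length = 9 + 10 + 11 = 30 bits.

Unary([8, 9, 10]) = 111111110111111111011111111110 (30 bits)
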